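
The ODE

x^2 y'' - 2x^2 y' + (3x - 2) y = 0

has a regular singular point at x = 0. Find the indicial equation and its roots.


Divide by x^2 to reach normal form y'' + P_1(x) y' + P_2(x) y = 0 with P_1(x) = -2 and P_2(x) = 3/x - 2/x^2.
x = 0 is a singular point because the y-coefficient 3/x - 2/x^2 has a pole at x = 0.
It is a regular singular point because x P_1(x) = p(x) = -2x and x^2 P_2(x) = q(x) = 3x - 2 are polynomials, hence analytic at x = 0.
p(0) = 0,  q(0) = -2.
Indicial equation: r(r-1) + p(0) r + q(0) = 0, i.e. r^2 + (p(0) - 1) r + q(0) = 0, i.e. r^2 - 1 r - 2 = 0.
Discriminant: (-1)^2 - 4(-2) = 9, so r = (1 ± 3)/2.
Solving: r_1 = 2, r_2 = -1.

indicial: r^2 - 1 r - 2 = 0; roots r_1 = 2, r_2 = -1


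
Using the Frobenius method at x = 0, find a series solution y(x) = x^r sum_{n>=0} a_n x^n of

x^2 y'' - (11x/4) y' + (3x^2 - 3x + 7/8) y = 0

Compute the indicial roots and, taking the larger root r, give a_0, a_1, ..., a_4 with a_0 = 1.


Write in Frobenius form y'' + (p(x)/x) y' + (q(x)/x^2) y = 0:
  p(x) = -11/4,  q(x) = 3x^2 - 3x + 7/8.
Indicial equation: r(r-1) + (-11/4) r + (7/8) = 0 -> roots r_1 = 7/2, r_2 = 1/4.
Take r = r_1 = 7/2. Let y(x) = x^r sum_{n>=0} a_n x^n with a_0 = 1.
Substitute y = x^r sum a_n x^n and match x^{r+n}. The recurrence is
  D(n) a_n - 3 a_{n-1} + 3 a_{n-2} = 0,  where D(n) = (r+n)(r+n-1) + (-11/4)(r+n) + (7/8).
  a_n = [3 a_{n-1} - 3 a_{n-2}] / D(n).
Since the indicial polynomial factors as (r - r_1)(r - r_2), D(n) = (r_1 + n - r_1)(r_1 + n - r_2) = n(n + 13/4).
Evaluating step by step (a_0 = 1):
  n = 1: D(1) = 1(1 + 13/4) = 17/4; numerator = 3(1) = 3; a_1 = (3)/(17/4) = 12/17
  n = 2: D(2) = 2(2 + 13/4) = 21/2; numerator = 3(12/17) - 3(1) = -15/17; a_2 = (-15/17)/(21/2) = -10/119
  n = 3: D(3) = 3(3 + 13/4) = 75/4; numerator = 3(-10/119) - 3(12/17) = -282/119; a_3 = (-282/119)/(75/4) = -376/2975
  n = 4: D(4) = 4(4 + 13/4) = 29; numerator = 3(-376/2975) - 3(-10/119) = -54/425; a_4 = (-54/425)/(29) = -54/12325

r = 7/2; a_0 = 1; a_1 = 12/17; a_2 = -10/119; a_3 = -376/2975; a_4 = -54/12325


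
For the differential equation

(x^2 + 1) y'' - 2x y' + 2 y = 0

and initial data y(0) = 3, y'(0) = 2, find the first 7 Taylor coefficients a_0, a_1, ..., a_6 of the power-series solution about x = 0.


Ansatz: y(x) = sum_{n>=0} a_n x^n, so y'(x) = sum_{n>=1} n a_n x^(n-1) and y''(x) = sum_{n>=2} n(n-1) a_n x^(n-2).
Substitute into P(x) y'' + Q(x) y' + R(x) y = 0 with P(x) = x^2 + 1, Q(x) = -2x, R(x) = 2, and match powers of x.
Initial conditions: a_0 = 3, a_1 = 2.
Setting the coefficient of each power of x to zero and solving order by order (substituting the coefficients already found):
  x^0: 2 a_2 + 2 a_0 = 0  ->  2 a_2 = -2 a_0 = -6  ->  a_2 = -3
  x^1: 6 a_3 = 0  ->  a_3 = 0
  x^2: 12 a_4 = 0  ->  a_4 = 0
  x^3: 20 a_5 + 2 a_3 = 0  ->  20 a_5 = -2 a_3 = 0  ->  a_5 = 0
  x^4: 30 a_6 + 6 a_4 = 0  ->  30 a_6 = -6 a_4 = 0  ->  a_6 = 0
Truncated series: y(x) = 3 + 2 x - 3 x^2 + O(x^7).

a_0 = 3; a_1 = 2; a_2 = -3; a_3 = 0; a_4 = 0; a_5 = 0; a_6 = 0


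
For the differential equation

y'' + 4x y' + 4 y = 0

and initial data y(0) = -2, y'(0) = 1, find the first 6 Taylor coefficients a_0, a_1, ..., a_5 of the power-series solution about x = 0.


Ansatz: y(x) = sum_{n>=0} a_n x^n, so y'(x) = sum_{n>=1} n a_n x^(n-1) and y''(x) = sum_{n>=2} n(n-1) a_n x^(n-2).
Substitute into P(x) y'' + Q(x) y' + R(x) y = 0 with P(x) = 1, Q(x) = 4x, R(x) = 4, and match powers of x.
Initial conditions: a_0 = -2, a_1 = 1.
Setting the coefficient of each power of x to zero and solving order by order (substituting the coefficients already found):
  x^0: 2 a_2 + 4 a_0 = 0  ->  2 a_2 = -4 a_0 = 8  ->  a_2 = 4
  x^1: 6 a_3 + 8 a_1 = 0  ->  6 a_3 = -8 a_1 = -8  ->  a_3 = -4/3
  x^2: 12 a_4 + 12 a_2 = 0  ->  12 a_4 = -12 a_2 = -48  ->  a_4 = -4
  x^3: 20 a_5 + 16 a_3 = 0  ->  20 a_5 = -16 a_3 = 64/3  ->  a_5 = 16/15
Truncated series: y(x) = -2 + x + 4 x^2 - (4/3) x^3 - 4 x^4 + (16/15) x^5 + O(x^6).

a_0 = -2; a_1 = 1; a_2 = 4; a_3 = -4/3; a_4 = -4; a_5 = 16/15


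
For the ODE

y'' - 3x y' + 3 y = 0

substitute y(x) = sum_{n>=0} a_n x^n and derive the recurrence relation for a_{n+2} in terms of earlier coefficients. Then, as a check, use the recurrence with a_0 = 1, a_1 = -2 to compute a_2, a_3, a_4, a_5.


Substitute y = sum_n a_n x^n.
y''(x) has coefficient (n+2)(n+1) a_{n+2} at x^n;
-3 x y'(x) has coefficient -3 n a_n at x^n (shift);
3 y(x) has coefficient 3 a_n at x^n.
Matching x^n: (n+2)(n+1) a_{n+2} + (-3n + 3) a_n = 0.
Thus a_{n+2} = (3n - 3) / ((n+1)(n+2)) * a_n.

Check with a_0 = 1, a_1 = -2 (apply the recurrence for n = 0, 1, 2, 3): a_0 = 1, a_1 = -2, a_2 = -3/2, a_3 = 0, a_4 = -3/8, a_5 = 0.

a_(n+2) = (3n - 3) / ((n+1)(n+2)) * a_n; check: a_0 = 1, a_1 = -2, a_2 = -3/2, a_3 = 0, a_4 = -3/8, a_5 = 0


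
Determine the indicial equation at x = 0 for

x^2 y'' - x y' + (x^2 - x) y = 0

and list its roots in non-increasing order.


Divide by x^2 to reach normal form y'' + P_1(x) y' + P_2(x) y = 0 with P_1(x) = -1/x and P_2(x) = 1 - 1/x.
x = 0 is a singular point because the y'-coefficient -1/x has a pole at x = 0 and the y-coefficient 1 - 1/x has a pole at x = 0.
It is a regular singular point because x P_1(x) = p(x) = -1 and x^2 P_2(x) = q(x) = x^2 - x are polynomials, hence analytic at x = 0.
p(0) = -1,  q(0) = 0.
Indicial equation: r(r-1) + p(0) r + q(0) = 0, i.e. r^2 + (p(0) - 1) r + q(0) = 0, i.e. r^2 - 2 r = 0.
Discriminant: (-2)^2 - 4(0) = 4, so r = (2 ± 2)/2.
Solving: r_1 = 2, r_2 = 0.

indicial: r^2 - 2 r = 0; roots r_1 = 2, r_2 = 0


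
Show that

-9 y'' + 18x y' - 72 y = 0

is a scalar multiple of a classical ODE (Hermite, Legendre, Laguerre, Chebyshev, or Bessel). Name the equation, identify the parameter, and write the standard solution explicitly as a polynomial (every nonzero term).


All three coefficients share the factor -9; dividing through by -9 gives  y'' - 2x y' + 8 y = 0.
This matches the Hermite equation y'' - 2x y' + 2n y = 0 with 2n = 8, so n = 4; the polynomial solution is H_4(x).
With y = sum_k a_k x^k, matching x^k gives (k+2)(k+1) a_{k+2} = 2(k - n) a_k = 2(k - 4) a_k. The right side vanishes at k = 4, so the series with the parity of 4 terminates at degree 4.
Standard normalization: leading coefficient of H_n is 2^n, so a_4 = 2^4 = 16. Work downward with a_k = (k+1)(k+2) a_{k+2} / (2(k - n)):
  a_2 = (3)(4)(16) / (2(2 - 4)) = 192/(-4) = -48
  a_0 = (1)(2)(-48) / (2(0 - 4)) = -96/(-8) = 12
Hence H_4(x) = 16 x^4 - 48 x^2 + 12.

H_4(x); series = 16 x^4 - 48 x^2 + 12


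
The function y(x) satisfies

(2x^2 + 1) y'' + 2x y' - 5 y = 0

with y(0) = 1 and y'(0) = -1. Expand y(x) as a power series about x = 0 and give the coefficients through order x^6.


Ansatz: y(x) = sum_{n>=0} a_n x^n, so y'(x) = sum_{n>=1} n a_n x^(n-1) and y''(x) = sum_{n>=2} n(n-1) a_n x^(n-2).
Substitute into P(x) y'' + Q(x) y' + R(x) y = 0 with P(x) = 2x^2 + 1, Q(x) = 2x, R(x) = -5, and match powers of x.
Initial conditions: a_0 = 1, a_1 = -1.
Setting the coefficient of each power of x to zero and solving order by order (substituting the coefficients already found):
  x^0: 2 a_2 - 5 a_0 = 0  ->  2 a_2 = 5 a_0 = 5  ->  a_2 = 5/2
  x^1: 6 a_3 - 3 a_1 = 0  ->  6 a_3 = 3 a_1 = -3  ->  a_3 = -1/2
  x^2: 12 a_4 + 3 a_2 = 0  ->  12 a_4 = -3 a_2 = -15/2  ->  a_4 = -5/8
  x^3: 20 a_5 + 13 a_3 = 0  ->  20 a_5 = -13 a_3 = 13/2  ->  a_5 = 13/40
  x^4: 30 a_6 + 27 a_4 = 0  ->  30 a_6 = -27 a_4 = 135/8  ->  a_6 = 9/16
Truncated series: y(x) = 1 - x + (5/2) x^2 - (1/2) x^3 - (5/8) x^4 + (13/40) x^5 + (9/16) x^6 + O(x^7).

a_0 = 1; a_1 = -1; a_2 = 5/2; a_3 = -1/2; a_4 = -5/8; a_5 = 13/40; a_6 = 9/16


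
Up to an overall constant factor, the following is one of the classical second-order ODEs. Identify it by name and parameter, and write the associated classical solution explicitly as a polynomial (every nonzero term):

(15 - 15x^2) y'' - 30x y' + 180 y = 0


All three coefficients share the factor 15; dividing through by 15 gives  (1 - x^2) y'' - 2x y' + 12 y = 0.
This matches the Legendre equation (1 - x^2) y'' - 2x y' + n(n+1) y = 0 (note the -2x y' term) with n(n+1) = 12, so n = 3; the polynomial solution is P_3(x).
With y = sum_k a_k x^k, matching x^k gives (k+2)(k+1) a_{k+2} = [k(k+1) - n(n+1)] a_k = (k - 3)(k + 4) a_k. The right side vanishes at k = 3, so the series with the parity of 3 terminates at degree 3.
Standard normalization (P_n(1) = 1): leading coefficient (2n)!/(2^n (n!)^2) = 720/(8*36) = 5/2, so a_3 = 5/2. Work downward with a_k = (k+1)(k+2) a_{k+2} / ((k - 3)(k + 4)):
  a_1 = (2)(3)(5/2) / ((1 - 3)(1 + 4)) = 15/(-10) = -3/2
Hence P_3(x) = 5 x^3/2 - 3 x/2.

P_3(x); series = 5 x^3/2 - 3 x/2


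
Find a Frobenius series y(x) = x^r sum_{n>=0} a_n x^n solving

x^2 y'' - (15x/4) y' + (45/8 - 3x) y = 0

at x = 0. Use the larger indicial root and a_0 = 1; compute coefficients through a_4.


Write in Frobenius form y'' + (p(x)/x) y' + (q(x)/x^2) y = 0:
  p(x) = -15/4,  q(x) = 45/8 - 3x.
Indicial equation: r(r-1) + (-15/4) r + (45/8) = 0 -> roots r_1 = 5/2, r_2 = 9/4.
Take r = r_1 = 5/2. Let y(x) = x^r sum_{n>=0} a_n x^n with a_0 = 1.
Substitute y = x^r sum a_n x^n and match x^{r+n}. The recurrence is
  D(n) a_n - 3 a_{n-1} = 0,  where D(n) = (r+n)(r+n-1) + (-15/4)(r+n) + (45/8).
  a_n = 3 / D(n) * a_{n-1}.
Since the indicial polynomial factors as (r - r_1)(r - r_2), D(n) = (r_1 + n - r_1)(r_1 + n - r_2) = n(n + 1/4).
Evaluating step by step (a_0 = 1):
  n = 1: D(1) = 1(1 + 1/4) = 5/4; numerator = 3(1) = 3; a_1 = (3)/(5/4) = 12/5
  n = 2: D(2) = 2(2 + 1/4) = 9/2; numerator = 3(12/5) = 36/5; a_2 = (36/5)/(9/2) = 8/5
  n = 3: D(3) = 3(3 + 1/4) = 39/4; numerator = 3(8/5) = 24/5; a_3 = (24/5)/(39/4) = 32/65
  n = 4: D(4) = 4(4 + 1/4) = 17; numerator = 3(32/65) = 96/65; a_4 = (96/65)/(17) = 96/1105

r = 5/2; a_0 = 1; a_1 = 12/5; a_2 = 8/5; a_3 = 32/65; a_4 = 96/1105


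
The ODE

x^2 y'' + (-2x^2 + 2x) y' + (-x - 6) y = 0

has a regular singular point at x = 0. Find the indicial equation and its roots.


Divide by x^2 to reach normal form y'' + P_1(x) y' + P_2(x) y = 0 with P_1(x) = -2 + 2/x and P_2(x) = -1/x - 6/x^2.
x = 0 is a singular point because the y'-coefficient -2 + 2/x has a pole at x = 0 and the y-coefficient -1/x - 6/x^2 has a pole at x = 0.
It is a regular singular point because x P_1(x) = p(x) = 2 - 2x and x^2 P_2(x) = q(x) = -x - 6 are polynomials, hence analytic at x = 0.
p(0) = 2,  q(0) = -6.
Indicial equation: r(r-1) + p(0) r + q(0) = 0, i.e. r^2 + (p(0) - 1) r + q(0) = 0, i.e. r^2 + 1 r - 6 = 0.
Discriminant: (1)^2 - 4(-6) = 25, so r = (-1 ± 5)/2.
Solving: r_1 = 2, r_2 = -3.

indicial: r^2 + 1 r - 6 = 0; roots r_1 = 2, r_2 = -3


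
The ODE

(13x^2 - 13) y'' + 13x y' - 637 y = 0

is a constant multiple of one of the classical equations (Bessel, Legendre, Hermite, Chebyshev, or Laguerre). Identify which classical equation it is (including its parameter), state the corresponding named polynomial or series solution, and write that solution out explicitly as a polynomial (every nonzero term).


All three coefficients share the factor -13; dividing through by -13 gives  (1 - x^2) y'' - x y' + 49 y = 0.
This matches the Chebyshev equation (1 - x^2) y'' - x y' + n^2 y = 0 (note the -x y' term, not -2x y') with n^2 = 49, so n = 7; the polynomial solution is T_7(x).
With y = sum_k a_k x^k, matching x^k gives (k+2)(k+1) a_{k+2} = (k^2 - n^2) a_k = (k - 7)(k + 7) a_k. The right side vanishes at k = 7, so the series with the parity of 7 terminates at degree 7.
Standard normalization: leading coefficient of T_n is 2^(n-1), so a_7 = 2^6 = 64. Work downward with a_k = (k+1)(k+2) a_{k+2} / ((k - 7)(k + 7)):
  a_5 = (6)(7)(64) / ((5 - 7)(5 + 7)) = 2688/(-24) = -112
  a_3 = (4)(5)(-112) / ((3 - 7)(3 + 7)) = -2240/(-40) = 56
  a_1 = (2)(3)(56) / ((1 - 7)(1 + 7)) = 336/(-48) = -7
Hence T_7(x) = 64 x^7 - 112 x^5 + 56 x^3 - 7 x.

T_7(x); series = 64 x^7 - 112 x^5 + 56 x^3 - 7 x


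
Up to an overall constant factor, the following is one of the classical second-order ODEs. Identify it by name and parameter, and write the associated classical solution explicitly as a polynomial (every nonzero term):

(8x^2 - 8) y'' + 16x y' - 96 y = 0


All three coefficients share the factor -8; dividing through by -8 gives  (1 - x^2) y'' - 2x y' + 12 y = 0.
This matches the Legendre equation (1 - x^2) y'' - 2x y' + n(n+1) y = 0 (note the -2x y' term) with n(n+1) = 12, so n = 3; the polynomial solution is P_3(x).
With y = sum_k a_k x^k, matching x^k gives (k+2)(k+1) a_{k+2} = [k(k+1) - n(n+1)] a_k = (k - 3)(k + 4) a_k. The right side vanishes at k = 3, so the series with the parity of 3 terminates at degree 3.
Standard normalization (P_n(1) = 1): leading coefficient (2n)!/(2^n (n!)^2) = 720/(8*36) = 5/2, so a_3 = 5/2. Work downward with a_k = (k+1)(k+2) a_{k+2} / ((k - 3)(k + 4)):
  a_1 = (2)(3)(5/2) / ((1 - 3)(1 + 4)) = 15/(-10) = -3/2
Hence P_3(x) = 5 x^3/2 - 3 x/2.

P_3(x); series = 5 x^3/2 - 3 x/2


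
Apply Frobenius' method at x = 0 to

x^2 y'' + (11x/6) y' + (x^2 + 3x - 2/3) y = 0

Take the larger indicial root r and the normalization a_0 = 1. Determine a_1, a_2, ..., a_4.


Write in Frobenius form y'' + (p(x)/x) y' + (q(x)/x^2) y = 0:
  p(x) = 11/6,  q(x) = x^2 + 3x - 2/3.
Indicial equation: r(r-1) + (11/6) r + (-2/3) = 0 -> roots r_1 = 1/2, r_2 = -4/3.
Take r = r_1 = 1/2. Let y(x) = x^r sum_{n>=0} a_n x^n with a_0 = 1.
Substitute y = x^r sum a_n x^n and match x^{r+n}. The recurrence is
  D(n) a_n + 3 a_{n-1} + 1 a_{n-2} = 0,  where D(n) = (r+n)(r+n-1) + (11/6)(r+n) + (-2/3).
  a_n = [-3 a_{n-1} - 1 a_{n-2}] / D(n).
Since the indicial polynomial factors as (r - r_1)(r - r_2), D(n) = (r_1 + n - r_1)(r_1 + n - r_2) = n(n + 11/6).
Evaluating step by step (a_0 = 1):
  n = 1: D(1) = 1(1 + 11/6) = 17/6; numerator = -3(1) = -3; a_1 = (-3)/(17/6) = -18/17
  n = 2: D(2) = 2(2 + 11/6) = 23/3; numerator = -3(-18/17) - 1(1) = 37/17; a_2 = (37/17)/(23/3) = 111/391
  n = 3: D(3) = 3(3 + 11/6) = 29/2; numerator = -3(111/391) - 1(-18/17) = 81/391; a_3 = (81/391)/(29/2) = 162/11339
  n = 4: D(4) = 4(4 + 11/6) = 70/3; numerator = -3(162/11339) - 1(111/391) = -3705/11339; a_4 = (-3705/11339)/(70/3) = -2223/158746

r = 1/2; a_0 = 1; a_1 = -18/17; a_2 = 111/391; a_3 = 162/11339; a_4 = -2223/158746


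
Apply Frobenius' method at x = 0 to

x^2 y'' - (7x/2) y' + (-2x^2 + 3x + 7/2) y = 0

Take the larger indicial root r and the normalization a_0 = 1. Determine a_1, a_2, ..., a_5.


Write in Frobenius form y'' + (p(x)/x) y' + (q(x)/x^2) y = 0:
  p(x) = -7/2,  q(x) = -2x^2 + 3x + 7/2.
Indicial equation: r(r-1) + (-7/2) r + (7/2) = 0 -> roots r_1 = 7/2, r_2 = 1.
Take r = r_1 = 7/2. Let y(x) = x^r sum_{n>=0} a_n x^n with a_0 = 1.
Substitute y = x^r sum a_n x^n and match x^{r+n}. The recurrence is
  D(n) a_n + 3 a_{n-1} - 2 a_{n-2} = 0,  where D(n) = (r+n)(r+n-1) + (-7/2)(r+n) + (7/2).
  a_n = [-3 a_{n-1} + 2 a_{n-2}] / D(n).
Since the indicial polynomial factors as (r - r_1)(r - r_2), D(n) = (r_1 + n - r_1)(r_1 + n - r_2) = n(n + 5/2).
Evaluating step by step (a_0 = 1):
  n = 1: D(1) = 1(1 + 5/2) = 7/2; numerator = -3(1) = -3; a_1 = (-3)/(7/2) = -6/7
  n = 2: D(2) = 2(2 + 5/2) = 9; numerator = -3(-6/7) + 2(1) = 32/7; a_2 = (32/7)/(9) = 32/63
  n = 3: D(3) = 3(3 + 5/2) = 33/2; numerator = -3(32/63) + 2(-6/7) = -68/21; a_3 = (-68/21)/(33/2) = -136/693
  n = 4: D(4) = 4(4 + 5/2) = 26; numerator = -3(-136/693) + 2(32/63) = 1112/693; a_4 = (1112/693)/(26) = 556/9009
  n = 5: D(5) = 5(5 + 5/2) = 75/2; numerator = -3(556/9009) + 2(-136/693) = -5204/9009; a_5 = (-5204/9009)/(75/2) = -10408/675675

r = 7/2; a_0 = 1; a_1 = -6/7; a_2 = 32/63; a_3 = -136/693; a_4 = 556/9009; a_5 = -10408/675675


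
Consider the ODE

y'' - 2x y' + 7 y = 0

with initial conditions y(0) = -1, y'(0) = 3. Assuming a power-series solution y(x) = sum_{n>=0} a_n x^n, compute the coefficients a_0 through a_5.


Ansatz: y(x) = sum_{n>=0} a_n x^n, so y'(x) = sum_{n>=1} n a_n x^(n-1) and y''(x) = sum_{n>=2} n(n-1) a_n x^(n-2).
Substitute into P(x) y'' + Q(x) y' + R(x) y = 0 with P(x) = 1, Q(x) = -2x, R(x) = 7, and match powers of x.
Initial conditions: a_0 = -1, a_1 = 3.
Setting the coefficient of each power of x to zero and solving order by order (substituting the coefficients already found):
  x^0: 2 a_2 + 7 a_0 = 0  ->  2 a_2 = -7 a_0 = 7  ->  a_2 = 7/2
  x^1: 6 a_3 + 5 a_1 = 0  ->  6 a_3 = -5 a_1 = -15  ->  a_3 = -5/2
  x^2: 12 a_4 + 3 a_2 = 0  ->  12 a_4 = -3 a_2 = -21/2  ->  a_4 = -7/8
  x^3: 20 a_5 + a_3 = 0  ->  20 a_5 = -a_3 = 5/2  ->  a_5 = 1/8
Truncated series: y(x) = -1 + 3 x + (7/2) x^2 - (5/2) x^3 - (7/8) x^4 + (1/8) x^5 + O(x^6).

a_0 = -1; a_1 = 3; a_2 = 7/2; a_3 = -5/2; a_4 = -7/8; a_5 = 1/8


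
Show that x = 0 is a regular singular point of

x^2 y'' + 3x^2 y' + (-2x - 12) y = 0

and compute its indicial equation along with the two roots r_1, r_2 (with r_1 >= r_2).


Divide by x^2 to reach normal form y'' + P_1(x) y' + P_2(x) y = 0 with P_1(x) = 3 and P_2(x) = -2/x - 12/x^2.
x = 0 is a singular point because the y-coefficient -2/x - 12/x^2 has a pole at x = 0.
It is a regular singular point because x P_1(x) = p(x) = 3x and x^2 P_2(x) = q(x) = -2x - 12 are polynomials, hence analytic at x = 0.
p(0) = 0,  q(0) = -12.
Indicial equation: r(r-1) + p(0) r + q(0) = 0, i.e. r^2 + (p(0) - 1) r + q(0) = 0, i.e. r^2 - 1 r - 12 = 0.
Discriminant: (-1)^2 - 4(-12) = 49, so r = (1 ± 7)/2.
Solving: r_1 = 4, r_2 = -3.

indicial: r^2 - 1 r - 12 = 0; roots r_1 = 4, r_2 = -3


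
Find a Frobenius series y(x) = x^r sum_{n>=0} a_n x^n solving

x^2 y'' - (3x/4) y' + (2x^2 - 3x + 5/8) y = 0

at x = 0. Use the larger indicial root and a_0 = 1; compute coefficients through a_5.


Write in Frobenius form y'' + (p(x)/x) y' + (q(x)/x^2) y = 0:
  p(x) = -3/4,  q(x) = 2x^2 - 3x + 5/8.
Indicial equation: r(r-1) + (-3/4) r + (5/8) = 0 -> roots r_1 = 5/4, r_2 = 1/2.
Take r = r_1 = 5/4. Let y(x) = x^r sum_{n>=0} a_n x^n with a_0 = 1.
Substitute y = x^r sum a_n x^n and match x^{r+n}. The recurrence is
  D(n) a_n - 3 a_{n-1} + 2 a_{n-2} = 0,  where D(n) = (r+n)(r+n-1) + (-3/4)(r+n) + (5/8).
  a_n = [3 a_{n-1} - 2 a_{n-2}] / D(n).
Since the indicial polynomial factors as (r - r_1)(r - r_2), D(n) = (r_1 + n - r_1)(r_1 + n - r_2) = n(n + 3/4).
Evaluating step by step (a_0 = 1):
  n = 1: D(1) = 1(1 + 3/4) = 7/4; numerator = 3(1) = 3; a_1 = (3)/(7/4) = 12/7
  n = 2: D(2) = 2(2 + 3/4) = 11/2; numerator = 3(12/7) - 2(1) = 22/7; a_2 = (22/7)/(11/2) = 4/7
  n = 3: D(3) = 3(3 + 3/4) = 45/4; numerator = 3(4/7) - 2(12/7) = -12/7; a_3 = (-12/7)/(45/4) = -16/105
  n = 4: D(4) = 4(4 + 3/4) = 19; numerator = 3(-16/105) - 2(4/7) = -8/5; a_4 = (-8/5)/(19) = -8/95
  n = 5: D(5) = 5(5 + 3/4) = 115/4; numerator = 3(-8/95) - 2(-16/105) = 104/1995; a_5 = (104/1995)/(115/4) = 416/229425

r = 5/4; a_0 = 1; a_1 = 12/7; a_2 = 4/7; a_3 = -16/105; a_4 = -8/95; a_5 = 416/229425


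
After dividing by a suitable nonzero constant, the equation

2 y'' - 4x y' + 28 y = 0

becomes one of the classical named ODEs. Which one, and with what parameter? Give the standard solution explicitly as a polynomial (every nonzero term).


All three coefficients share the factor 2; dividing through by 2 gives  y'' - 2x y' + 14 y = 0.
This matches the Hermite equation y'' - 2x y' + 2n y = 0 with 2n = 14, so n = 7; the polynomial solution is H_7(x).
With y = sum_k a_k x^k, matching x^k gives (k+2)(k+1) a_{k+2} = 2(k - n) a_k = 2(k - 7) a_k. The right side vanishes at k = 7, so the series with the parity of 7 terminates at degree 7.
Standard normalization: leading coefficient of H_n is 2^n, so a_7 = 2^7 = 128. Work downward with a_k = (k+1)(k+2) a_{k+2} / (2(k - n)):
  a_5 = (6)(7)(128) / (2(5 - 7)) = 5376/(-4) = -1344
  a_3 = (4)(5)(-1344) / (2(3 - 7)) = -26880/(-8) = 3360
  a_1 = (2)(3)(3360) / (2(1 - 7)) = 20160/(-12) = -1680
Hence H_7(x) = 128 x^7 - 1344 x^5 + 3360 x^3 - 1680 x.

H_7(x); series = 128 x^7 - 1344 x^5 + 3360 x^3 - 1680 x


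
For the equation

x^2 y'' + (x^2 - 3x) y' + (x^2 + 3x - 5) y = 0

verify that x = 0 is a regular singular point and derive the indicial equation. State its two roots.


Divide by x^2 to reach normal form y'' + P_1(x) y' + P_2(x) y = 0 with P_1(x) = 1 - 3/x and P_2(x) = 1 + 3/x - 5/x^2.
x = 0 is a singular point because the y'-coefficient 1 - 3/x has a pole at x = 0 and the y-coefficient 1 + 3/x - 5/x^2 has a pole at x = 0.
It is a regular singular point because x P_1(x) = p(x) = x - 3 and x^2 P_2(x) = q(x) = x^2 + 3x - 5 are polynomials, hence analytic at x = 0.
p(0) = -3,  q(0) = -5.
Indicial equation: r(r-1) + p(0) r + q(0) = 0, i.e. r^2 + (p(0) - 1) r + q(0) = 0, i.e. r^2 - 4 r - 5 = 0.
Discriminant: (-4)^2 - 4(-5) = 36, so r = (4 ± 6)/2.
Solving: r_1 = 5, r_2 = -1.

indicial: r^2 - 4 r - 5 = 0; roots r_1 = 5, r_2 = -1


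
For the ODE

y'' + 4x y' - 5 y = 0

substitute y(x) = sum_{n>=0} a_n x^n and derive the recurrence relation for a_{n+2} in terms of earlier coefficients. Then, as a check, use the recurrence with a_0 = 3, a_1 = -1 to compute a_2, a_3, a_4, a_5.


Substitute y = sum_n a_n x^n.
y''(x) has coefficient (n+2)(n+1) a_{n+2} at x^n;
4 x y'(x) has coefficient 4 n a_n at x^n (shift);
-5 y(x) has coefficient -5 a_n at x^n.
Matching x^n: (n+2)(n+1) a_{n+2} + (4n - 5) a_n = 0.
Thus a_{n+2} = (-4n + 5) / ((n+1)(n+2)) * a_n.

Check with a_0 = 3, a_1 = -1 (apply the recurrence for n = 0, 1, 2, 3): a_0 = 3, a_1 = -1, a_2 = 15/2, a_3 = -1/6, a_4 = -15/8, a_5 = 7/120.

a_(n+2) = (-4n + 5) / ((n+1)(n+2)) * a_n; check: a_0 = 3, a_1 = -1, a_2 = 15/2, a_3 = -1/6, a_4 = -15/8, a_5 = 7/120


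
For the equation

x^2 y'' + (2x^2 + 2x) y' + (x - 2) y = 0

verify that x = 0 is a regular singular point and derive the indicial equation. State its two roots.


Divide by x^2 to reach normal form y'' + P_1(x) y' + P_2(x) y = 0 with P_1(x) = 2 + 2/x and P_2(x) = 1/x - 2/x^2.
x = 0 is a singular point because the y'-coefficient 2 + 2/x has a pole at x = 0 and the y-coefficient 1/x - 2/x^2 has a pole at x = 0.
It is a regular singular point because x P_1(x) = p(x) = 2x + 2 and x^2 P_2(x) = q(x) = x - 2 are polynomials, hence analytic at x = 0.
p(0) = 2,  q(0) = -2.
Indicial equation: r(r-1) + p(0) r + q(0) = 0, i.e. r^2 + (p(0) - 1) r + q(0) = 0, i.e. r^2 + 1 r - 2 = 0.
Discriminant: (1)^2 - 4(-2) = 9, so r = (-1 ± 3)/2.
Solving: r_1 = 1, r_2 = -2.

indicial: r^2 + 1 r - 2 = 0; roots r_1 = 1, r_2 = -2


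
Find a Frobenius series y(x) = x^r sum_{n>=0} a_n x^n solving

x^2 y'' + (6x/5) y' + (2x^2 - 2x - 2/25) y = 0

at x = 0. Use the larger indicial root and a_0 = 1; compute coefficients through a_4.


Write in Frobenius form y'' + (p(x)/x) y' + (q(x)/x^2) y = 0:
  p(x) = 6/5,  q(x) = 2x^2 - 2x - 2/25.
Indicial equation: r(r-1) + (6/5) r + (-2/25) = 0 -> roots r_1 = 1/5, r_2 = -2/5.
Take r = r_1 = 1/5. Let y(x) = x^r sum_{n>=0} a_n x^n with a_0 = 1.
Substitute y = x^r sum a_n x^n and match x^{r+n}. The recurrence is
  D(n) a_n - 2 a_{n-1} + 2 a_{n-2} = 0,  where D(n) = (r+n)(r+n-1) + (6/5)(r+n) + (-2/25).
  a_n = [2 a_{n-1} - 2 a_{n-2}] / D(n).
Since the indicial polynomial factors as (r - r_1)(r - r_2), D(n) = (r_1 + n - r_1)(r_1 + n - r_2) = n(n + 3/5).
Evaluating step by step (a_0 = 1):
  n = 1: D(1) = 1(1 + 3/5) = 8/5; numerator = 2(1) = 2; a_1 = (2)/(8/5) = 5/4
  n = 2: D(2) = 2(2 + 3/5) = 26/5; numerator = 2(5/4) - 2(1) = 1/2; a_2 = (1/2)/(26/5) = 5/52
  n = 3: D(3) = 3(3 + 3/5) = 54/5; numerator = 2(5/52) - 2(5/4) = -30/13; a_3 = (-30/13)/(54/5) = -25/117
  n = 4: D(4) = 4(4 + 3/5) = 92/5; numerator = 2(-25/117) - 2(5/52) = -145/234; a_4 = (-145/234)/(92/5) = -725/21528

r = 1/5; a_0 = 1; a_1 = 5/4; a_2 = 5/52; a_3 = -25/117; a_4 = -725/21528


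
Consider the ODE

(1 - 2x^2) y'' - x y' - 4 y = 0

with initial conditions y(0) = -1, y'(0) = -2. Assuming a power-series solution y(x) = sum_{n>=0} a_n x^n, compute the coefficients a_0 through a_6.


Ansatz: y(x) = sum_{n>=0} a_n x^n, so y'(x) = sum_{n>=1} n a_n x^(n-1) and y''(x) = sum_{n>=2} n(n-1) a_n x^(n-2).
Substitute into P(x) y'' + Q(x) y' + R(x) y = 0 with P(x) = 1 - 2x^2, Q(x) = -x, R(x) = -4, and match powers of x.
Initial conditions: a_0 = -1, a_1 = -2.
Setting the coefficient of each power of x to zero and solving order by order (substituting the coefficients already found):
  x^0: 2 a_2 - 4 a_0 = 0  ->  2 a_2 = 4 a_0 = -4  ->  a_2 = -2
  x^1: 6 a_3 - 5 a_1 = 0  ->  6 a_3 = 5 a_1 = -10  ->  a_3 = -5/3
  x^2: 12 a_4 - 10 a_2 = 0  ->  12 a_4 = 10 a_2 = -20  ->  a_4 = -5/3
  x^3: 20 a_5 - 19 a_3 = 0  ->  20 a_5 = 19 a_3 = -95/3  ->  a_5 = -19/12
  x^4: 30 a_6 - 32 a_4 = 0  ->  30 a_6 = 32 a_4 = -160/3  ->  a_6 = -16/9
Truncated series: y(x) = -1 - 2 x - 2 x^2 - (5/3) x^3 - (5/3) x^4 - (19/12) x^5 - (16/9) x^6 + O(x^7).

a_0 = -1; a_1 = -2; a_2 = -2; a_3 = -5/3; a_4 = -5/3; a_5 = -19/12; a_6 = -16/9


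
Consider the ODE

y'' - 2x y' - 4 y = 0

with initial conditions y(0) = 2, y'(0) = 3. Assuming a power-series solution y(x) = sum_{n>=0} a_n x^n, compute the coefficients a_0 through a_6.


Ansatz: y(x) = sum_{n>=0} a_n x^n, so y'(x) = sum_{n>=1} n a_n x^(n-1) and y''(x) = sum_{n>=2} n(n-1) a_n x^(n-2).
Substitute into P(x) y'' + Q(x) y' + R(x) y = 0 with P(x) = 1, Q(x) = -2x, R(x) = -4, and match powers of x.
Initial conditions: a_0 = 2, a_1 = 3.
Setting the coefficient of each power of x to zero and solving order by order (substituting the coefficients already found):
  x^0: 2 a_2 - 4 a_0 = 0  ->  2 a_2 = 4 a_0 = 8  ->  a_2 = 4
  x^1: 6 a_3 - 6 a_1 = 0  ->  6 a_3 = 6 a_1 = 18  ->  a_3 = 3
  x^2: 12 a_4 - 8 a_2 = 0  ->  12 a_4 = 8 a_2 = 32  ->  a_4 = 8/3
  x^3: 20 a_5 - 10 a_3 = 0  ->  20 a_5 = 10 a_3 = 30  ->  a_5 = 3/2
  x^4: 30 a_6 - 12 a_4 = 0  ->  30 a_6 = 12 a_4 = 32  ->  a_6 = 16/15
Truncated series: y(x) = 2 + 3 x + 4 x^2 + 3 x^3 + (8/3) x^4 + (3/2) x^5 + (16/15) x^6 + O(x^7).

a_0 = 2; a_1 = 3; a_2 = 4; a_3 = 3; a_4 = 8/3; a_5 = 3/2; a_6 = 16/15


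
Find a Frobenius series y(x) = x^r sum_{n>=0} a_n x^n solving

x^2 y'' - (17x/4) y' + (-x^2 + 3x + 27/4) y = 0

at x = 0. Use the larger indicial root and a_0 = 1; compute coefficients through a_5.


Write in Frobenius form y'' + (p(x)/x) y' + (q(x)/x^2) y = 0:
  p(x) = -17/4,  q(x) = -x^2 + 3x + 27/4.
Indicial equation: r(r-1) + (-17/4) r + (27/4) = 0 -> roots r_1 = 3, r_2 = 9/4.
Take r = r_1 = 3. Let y(x) = x^r sum_{n>=0} a_n x^n with a_0 = 1.
Substitute y = x^r sum a_n x^n and match x^{r+n}. The recurrence is
  D(n) a_n + 3 a_{n-1} - 1 a_{n-2} = 0,  where D(n) = (r+n)(r+n-1) + (-17/4)(r+n) + (27/4).
  a_n = [-3 a_{n-1} + 1 a_{n-2}] / D(n).
Since the indicial polynomial factors as (r - r_1)(r - r_2), D(n) = (r_1 + n - r_1)(r_1 + n - r_2) = n(n + 3/4).
Evaluating step by step (a_0 = 1):
  n = 1: D(1) = 1(1 + 3/4) = 7/4; numerator = -3(1) = -3; a_1 = (-3)/(7/4) = -12/7
  n = 2: D(2) = 2(2 + 3/4) = 11/2; numerator = -3(-12/7) + 1(1) = 43/7; a_2 = (43/7)/(11/2) = 86/77
  n = 3: D(3) = 3(3 + 3/4) = 45/4; numerator = -3(86/77) + 1(-12/7) = -390/77; a_3 = (-390/77)/(45/4) = -104/231
  n = 4: D(4) = 4(4 + 3/4) = 19; numerator = -3(-104/231) + 1(86/77) = 190/77; a_4 = (190/77)/(19) = 10/77
  n = 5: D(5) = 5(5 + 3/4) = 115/4; numerator = -3(10/77) + 1(-104/231) = -194/231; a_5 = (-194/231)/(115/4) = -776/26565

r = 3; a_0 = 1; a_1 = -12/7; a_2 = 86/77; a_3 = -104/231; a_4 = 10/77; a_5 = -776/26565


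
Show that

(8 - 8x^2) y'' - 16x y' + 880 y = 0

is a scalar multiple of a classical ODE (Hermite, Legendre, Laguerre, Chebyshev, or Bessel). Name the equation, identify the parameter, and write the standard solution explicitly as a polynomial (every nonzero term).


All three coefficients share the factor 8; dividing through by 8 gives  (1 - x^2) y'' - 2x y' + 110 y = 0.
This matches the Legendre equation (1 - x^2) y'' - 2x y' + n(n+1) y = 0 (note the -2x y' term) with n(n+1) = 110, so n = 10; the polynomial solution is P_10(x).
With y = sum_k a_k x^k, matching x^k gives (k+2)(k+1) a_{k+2} = [k(k+1) - n(n+1)] a_k = (k - 10)(k + 11) a_k. The right side vanishes at k = 10, so the series with the parity of 10 terminates at degree 10.
Standard normalization (P_n(1) = 1): leading coefficient (2n)!/(2^n (n!)^2) = 2432902008176640000/(1024*13168189440000) = 46189/256, so a_10 = 46189/256. Work downward with a_k = (k+1)(k+2) a_{k+2} / ((k - 10)(k + 11)):
  a_8 = (9)(10)(46189/256) / ((8 - 10)(8 + 11)) = (2078505/128)/(-38) = -109395/256
  a_6 = (7)(8)(-109395/256) / ((6 - 10)(6 + 11)) = (-765765/32)/(-68) = 45045/128
  a_4 = (5)(6)(45045/128) / ((4 - 10)(4 + 11)) = (675675/64)/(-90) = -15015/128
  a_2 = (3)(4)(-15015/128) / ((2 - 10)(2 + 11)) = (-45045/32)/(-104) = 3465/256
  a_0 = (1)(2)(3465/256) / ((0 - 10)(0 + 11)) = (3465/128)/(-110) = -63/256
Hence P_10(x) = 46189 x^10/256 - 109395 x^8/256 + 45045 x^6/128 - 15015 x^4/128 + 3465 x^2/256 - 63/256.

P_10(x); series = 46189 x^10/256 - 109395 x^8/256 + 45045 x^6/128 - 15015 x^4/128 + 3465 x^2/256 - 63/256


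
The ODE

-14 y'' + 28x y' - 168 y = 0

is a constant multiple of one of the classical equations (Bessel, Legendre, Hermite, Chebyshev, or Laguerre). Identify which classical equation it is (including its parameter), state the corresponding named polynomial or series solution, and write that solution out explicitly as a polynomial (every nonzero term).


All three coefficients share the factor -14; dividing through by -14 gives  y'' - 2x y' + 12 y = 0.
This matches the Hermite equation y'' - 2x y' + 2n y = 0 with 2n = 12, so n = 6; the polynomial solution is H_6(x).
With y = sum_k a_k x^k, matching x^k gives (k+2)(k+1) a_{k+2} = 2(k - n) a_k = 2(k - 6) a_k. The right side vanishes at k = 6, so the series with the parity of 6 terminates at degree 6.
Standard normalization: leading coefficient of H_n is 2^n, so a_6 = 2^6 = 64. Work downward with a_k = (k+1)(k+2) a_{k+2} / (2(k - n)):
  a_4 = (5)(6)(64) / (2(4 - 6)) = 1920/(-4) = -480
  a_2 = (3)(4)(-480) / (2(2 - 6)) = -5760/(-8) = 720
  a_0 = (1)(2)(720) / (2(0 - 6)) = 1440/(-12) = -120
Hence H_6(x) = 64 x^6 - 480 x^4 + 720 x^2 - 120.

H_6(x); series = 64 x^6 - 480 x^4 + 720 x^2 - 120


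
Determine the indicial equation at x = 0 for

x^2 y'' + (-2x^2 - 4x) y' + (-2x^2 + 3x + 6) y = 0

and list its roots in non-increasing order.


Divide by x^2 to reach normal form y'' + P_1(x) y' + P_2(x) y = 0 with P_1(x) = -2 - 4/x and P_2(x) = -2 + 3/x + 6/x^2.
x = 0 is a singular point because the y'-coefficient -2 - 4/x has a pole at x = 0 and the y-coefficient -2 + 3/x + 6/x^2 has a pole at x = 0.
It is a regular singular point because x P_1(x) = p(x) = -2x - 4 and x^2 P_2(x) = q(x) = -2x^2 + 3x + 6 are polynomials, hence analytic at x = 0.
p(0) = -4,  q(0) = 6.
Indicial equation: r(r-1) + p(0) r + q(0) = 0, i.e. r^2 + (p(0) - 1) r + q(0) = 0, i.e. r^2 - 5 r + 6 = 0.
Discriminant: (-5)^2 - 4(6) = 1, so r = (5 ± 1)/2.
Solving: r_1 = 3, r_2 = 2.

indicial: r^2 - 5 r + 6 = 0; roots r_1 = 3, r_2 = 2


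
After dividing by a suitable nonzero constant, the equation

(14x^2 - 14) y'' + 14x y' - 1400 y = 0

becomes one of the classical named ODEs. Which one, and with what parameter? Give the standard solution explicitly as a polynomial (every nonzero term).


All three coefficients share the factor -14; dividing through by -14 gives  (1 - x^2) y'' - x y' + 100 y = 0.
This matches the Chebyshev equation (1 - x^2) y'' - x y' + n^2 y = 0 (note the -x y' term, not -2x y') with n^2 = 100, so n = 10; the polynomial solution is T_10(x).
With y = sum_k a_k x^k, matching x^k gives (k+2)(k+1) a_{k+2} = (k^2 - n^2) a_k = (k - 10)(k + 10) a_k. The right side vanishes at k = 10, so the series with the parity of 10 terminates at degree 10.
Standard normalization: leading coefficient of T_n is 2^(n-1), so a_10 = 2^9 = 512. Work downward with a_k = (k+1)(k+2) a_{k+2} / ((k - 10)(k + 10)):
  a_8 = (9)(10)(512) / ((8 - 10)(8 + 10)) = 46080/(-36) = -1280
  a_6 = (7)(8)(-1280) / ((6 - 10)(6 + 10)) = -71680/(-64) = 1120
  a_4 = (5)(6)(1120) / ((4 - 10)(4 + 10)) = 33600/(-84) = -400
  a_2 = (3)(4)(-400) / ((2 - 10)(2 + 10)) = -4800/(-96) = 50
  a_0 = (1)(2)(50) / ((0 - 10)(0 + 10)) = 100/(-100) = -1
Hence T_10(x) = 512 x^10 - 1280 x^8 + 1120 x^6 - 400 x^4 + 50 x^2 - 1.

T_10(x); series = 512 x^10 - 1280 x^8 + 1120 x^6 - 400 x^4 + 50 x^2 - 1


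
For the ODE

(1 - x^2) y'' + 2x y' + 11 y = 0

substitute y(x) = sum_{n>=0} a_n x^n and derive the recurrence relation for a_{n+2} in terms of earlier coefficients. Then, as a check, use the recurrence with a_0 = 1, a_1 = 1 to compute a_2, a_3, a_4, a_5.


Substitute y = sum_n a_n x^n.
(1 - 1 x^2) y'' contributes (n+2)(n+1) a_{n+2} - n(n-1) a_n at x^n.
2 x y'(x) contributes 2 n a_n at x^n.
11 y(x) contributes 11 a_n at x^n.
Matching x^n: (n+2)(n+1) a_{n+2} + (-n(n-1) + 2 n + 11) a_n = 0.
Thus a_{n+2} = (n(n-1) - 2 n - 11) / ((n+1)(n+2)) * a_n.

Check with a_0 = 1, a_1 = 1 (apply the recurrence for n = 0, 1, 2, 3): a_0 = 1, a_1 = 1, a_2 = -11/2, a_3 = -13/6, a_4 = 143/24, a_5 = 143/120.

a_(n+2) = (n(n-1) - 2 n - 11) / ((n+1)(n+2)) * a_n; check: a_0 = 1, a_1 = 1, a_2 = -11/2, a_3 = -13/6, a_4 = 143/24, a_5 = 143/120


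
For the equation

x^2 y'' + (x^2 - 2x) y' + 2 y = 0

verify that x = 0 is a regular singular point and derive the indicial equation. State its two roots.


Divide by x^2 to reach normal form y'' + P_1(x) y' + P_2(x) y = 0 with P_1(x) = 1 - 2/x and P_2(x) = 2/x^2.
x = 0 is a singular point because the y'-coefficient 1 - 2/x has a pole at x = 0 and the y-coefficient 2/x^2 has a pole at x = 0.
It is a regular singular point because x P_1(x) = p(x) = x - 2 and x^2 P_2(x) = q(x) = 2 are polynomials, hence analytic at x = 0.
p(0) = -2,  q(0) = 2.
Indicial equation: r(r-1) + p(0) r + q(0) = 0, i.e. r^2 + (p(0) - 1) r + q(0) = 0, i.e. r^2 - 3 r + 2 = 0.
Discriminant: (-3)^2 - 4(2) = 1, so r = (3 ± 1)/2.
Solving: r_1 = 2, r_2 = 1.

indicial: r^2 - 3 r + 2 = 0; roots r_1 = 2, r_2 = 1


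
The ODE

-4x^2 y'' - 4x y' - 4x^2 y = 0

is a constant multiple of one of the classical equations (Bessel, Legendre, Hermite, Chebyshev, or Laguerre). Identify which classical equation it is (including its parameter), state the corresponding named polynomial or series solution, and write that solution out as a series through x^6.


All three coefficients share the factor -4; dividing through by -4 gives  x^2 y'' + x y' + x^2 y = 0.
This matches the Bessel equation x^2 y'' + x y' + (x^2 - nu^2) y = 0 with nu^2 = 0, so nu = 0; the solution bounded at x = 0 is J_0(x).
Frobenius at x = 0: indicial roots ±nu; for r = nu the recurrence k(k + 2nu) c_k = -c_{k-2} gives the standard series J_nu(x) = sum_{k>=0} (-1)^k / (k! (k+nu)!) (x/2)^(2k+nu). Evaluate the first 4 terms:
  k = 0: (-1)^0 / (0! * 0! * 2^0) x^0 = 1/(1*1*1) x^0 = (1) x^0
  k = 1: (-1)^1 / (1! * 1! * 2^2) x^2 = -1/(1*1*4) x^2 = (-1/4) x^2
  k = 2: (-1)^2 / (2! * 2! * 2^4) x^4 = 1/(2*2*16) x^4 = (1/64) x^4
  k = 3: (-1)^3 / (3! * 3! * 2^6) x^6 = -1/(6*6*64) x^6 = (-1/2304) x^6
Hence J_0(x) = -x^6/2304 + x^4/64 - x^2/4 + 1 + ....

J_0(x); series = -x^6/2304 + x^4/64 - x^2/4 + 1


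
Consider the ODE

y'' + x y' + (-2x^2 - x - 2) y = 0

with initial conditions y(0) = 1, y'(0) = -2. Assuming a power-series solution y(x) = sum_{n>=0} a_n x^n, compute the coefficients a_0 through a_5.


Ansatz: y(x) = sum_{n>=0} a_n x^n, so y'(x) = sum_{n>=1} n a_n x^(n-1) and y''(x) = sum_{n>=2} n(n-1) a_n x^(n-2).
Substitute into P(x) y'' + Q(x) y' + R(x) y = 0 with P(x) = 1, Q(x) = x, R(x) = -2x^2 - x - 2, and match powers of x.
Initial conditions: a_0 = 1, a_1 = -2.
Setting the coefficient of each power of x to zero and solving order by order (substituting the coefficients already found):
  x^0: 2 a_2 - 2 a_0 = 0  ->  2 a_2 = 2 a_0 = 2  ->  a_2 = 1
  x^1: 6 a_3 - a_1 - a_0 = 0  ->  6 a_3 = a_1 + a_0 = -1  ->  a_3 = -1/6
  x^2: 12 a_4 - a_1 - 2 a_0 = 0  ->  12 a_4 = a_1 + 2 a_0 = 0  ->  a_4 = 0
  x^3: 20 a_5 + a_3 - a_2 - 2 a_1 = 0  ->  20 a_5 = -a_3 + a_2 + 2 a_1 = -17/6  ->  a_5 = -17/120
Truncated series: y(x) = 1 - 2 x + x^2 - (1/6) x^3 - (17/120) x^5 + O(x^6).

a_0 = 1; a_1 = -2; a_2 = 1; a_3 = -1/6; a_4 = 0; a_5 = -17/120


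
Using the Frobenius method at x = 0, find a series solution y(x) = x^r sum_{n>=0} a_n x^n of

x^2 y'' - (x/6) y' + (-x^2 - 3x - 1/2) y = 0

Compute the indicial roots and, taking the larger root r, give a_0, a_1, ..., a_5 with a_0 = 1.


Write in Frobenius form y'' + (p(x)/x) y' + (q(x)/x^2) y = 0:
  p(x) = -1/6,  q(x) = -x^2 - 3x - 1/2.
Indicial equation: r(r-1) + (-1/6) r + (-1/2) = 0 -> roots r_1 = 3/2, r_2 = -1/3.
Take r = r_1 = 3/2. Let y(x) = x^r sum_{n>=0} a_n x^n with a_0 = 1.
Substitute y = x^r sum a_n x^n and match x^{r+n}. The recurrence is
  D(n) a_n - 3 a_{n-1} - 1 a_{n-2} = 0,  where D(n) = (r+n)(r+n-1) + (-1/6)(r+n) + (-1/2).
  a_n = [3 a_{n-1} + 1 a_{n-2}] / D(n).
Since the indicial polynomial factors as (r - r_1)(r - r_2), D(n) = (r_1 + n - r_1)(r_1 + n - r_2) = n(n + 11/6).
Evaluating step by step (a_0 = 1):
  n = 1: D(1) = 1(1 + 11/6) = 17/6; numerator = 3(1) = 3; a_1 = (3)/(17/6) = 18/17
  n = 2: D(2) = 2(2 + 11/6) = 23/3; numerator = 3(18/17) + 1(1) = 71/17; a_2 = (71/17)/(23/3) = 213/391
  n = 3: D(3) = 3(3 + 11/6) = 29/2; numerator = 3(213/391) + 1(18/17) = 1053/391; a_3 = (1053/391)/(29/2) = 2106/11339
  n = 4: D(4) = 4(4 + 11/6) = 70/3; numerator = 3(2106/11339) + 1(213/391) = 735/667; a_4 = (735/667)/(70/3) = 63/1334
  n = 5: D(5) = 5(5 + 11/6) = 205/6; numerator = 3(63/1334) + 1(2106/11339) = 7425/22678; a_5 = (7425/22678)/(205/6) = 4455/464899

r = 3/2; a_0 = 1; a_1 = 18/17; a_2 = 213/391; a_3 = 2106/11339; a_4 = 63/1334; a_5 = 4455/464899


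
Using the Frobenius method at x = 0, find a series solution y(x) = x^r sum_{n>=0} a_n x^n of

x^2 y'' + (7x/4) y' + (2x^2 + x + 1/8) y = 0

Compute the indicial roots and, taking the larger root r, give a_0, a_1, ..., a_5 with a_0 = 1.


Write in Frobenius form y'' + (p(x)/x) y' + (q(x)/x^2) y = 0:
  p(x) = 7/4,  q(x) = 2x^2 + x + 1/8.
Indicial equation: r(r-1) + (7/4) r + (1/8) = 0 -> roots r_1 = -1/4, r_2 = -1/2.
Take r = r_1 = -1/4. Let y(x) = x^r sum_{n>=0} a_n x^n with a_0 = 1.
Substitute y = x^r sum a_n x^n and match x^{r+n}. The recurrence is
  D(n) a_n + 1 a_{n-1} + 2 a_{n-2} = 0,  where D(n) = (r+n)(r+n-1) + (7/4)(r+n) + (1/8).
  a_n = [-1 a_{n-1} - 2 a_{n-2}] / D(n).
Since the indicial polynomial factors as (r - r_1)(r - r_2), D(n) = (r_1 + n - r_1)(r_1 + n - r_2) = n(n + 1/4).
Evaluating step by step (a_0 = 1):
  n = 1: D(1) = 1(1 + 1/4) = 5/4; numerator = -1(1) = -1; a_1 = (-1)/(5/4) = -4/5
  n = 2: D(2) = 2(2 + 1/4) = 9/2; numerator = -1(-4/5) - 2(1) = -6/5; a_2 = (-6/5)/(9/2) = -4/15
  n = 3: D(3) = 3(3 + 1/4) = 39/4; numerator = -1(-4/15) - 2(-4/5) = 28/15; a_3 = (28/15)/(39/4) = 112/585
  n = 4: D(4) = 4(4 + 1/4) = 17; numerator = -1(112/585) - 2(-4/15) = 40/117; a_4 = (40/117)/(17) = 40/1989
  n = 5: D(5) = 5(5 + 1/4) = 105/4; numerator = -1(40/1989) - 2(112/585) = -1336/3315; a_5 = (-1336/3315)/(105/4) = -5344/348075

r = -1/4; a_0 = 1; a_1 = -4/5; a_2 = -4/15; a_3 = 112/585; a_4 = 40/1989; a_5 = -5344/348075


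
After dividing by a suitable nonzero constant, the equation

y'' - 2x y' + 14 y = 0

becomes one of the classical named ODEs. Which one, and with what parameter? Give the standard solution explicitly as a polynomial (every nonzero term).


The equation is already in a standard form:  y'' - 2x y' + 14 y = 0.
This matches the Hermite equation y'' - 2x y' + 2n y = 0 with 2n = 14, so n = 7; the polynomial solution is H_7(x).
With y = sum_k a_k x^k, matching x^k gives (k+2)(k+1) a_{k+2} = 2(k - n) a_k = 2(k - 7) a_k. The right side vanishes at k = 7, so the series with the parity of 7 terminates at degree 7.
Standard normalization: leading coefficient of H_n is 2^n, so a_7 = 2^7 = 128. Work downward with a_k = (k+1)(k+2) a_{k+2} / (2(k - n)):
  a_5 = (6)(7)(128) / (2(5 - 7)) = 5376/(-4) = -1344
  a_3 = (4)(5)(-1344) / (2(3 - 7)) = -26880/(-8) = 3360
  a_1 = (2)(3)(3360) / (2(1 - 7)) = 20160/(-12) = -1680
Hence H_7(x) = 128 x^7 - 1344 x^5 + 3360 x^3 - 1680 x.

H_7(x); series = 128 x^7 - 1344 x^5 + 3360 x^3 - 1680 x


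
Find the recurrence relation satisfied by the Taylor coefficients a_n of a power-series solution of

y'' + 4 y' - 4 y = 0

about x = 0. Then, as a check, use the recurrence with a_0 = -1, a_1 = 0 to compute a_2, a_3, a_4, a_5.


Substitute y = sum_n a_n x^n.
y''(x) has coefficient (n+2)(n+1) a_{n+2} at x^n;
4 y'(x) has coefficient 4 (n+1) a_{n+1} at x^n;
-4 y(x) has coefficient -4 a_n at x^n.
Matching x^n: (n+2)(n+1) a_{n+2} + 4 (n+1) a_{n+1} - 4 a_n = 0.
Thus a_{n+2} = [-4 (n+1) a_{n+1} + 4 a_n] / ((n+1)(n+2)).

Check with a_0 = -1, a_1 = 0 (apply the recurrence for n = 0, 1, 2, 3): a_0 = -1, a_1 = 0, a_2 = -2, a_3 = 8/3, a_4 = -10/3, a_5 = 16/5.

a_(n+2) = [-4 (n+1) a_(n+1) + 4 a_n] / ((n+1)(n+2)); check: a_0 = -1, a_1 = 0, a_2 = -2, a_3 = 8/3, a_4 = -10/3, a_5 = 16/5
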